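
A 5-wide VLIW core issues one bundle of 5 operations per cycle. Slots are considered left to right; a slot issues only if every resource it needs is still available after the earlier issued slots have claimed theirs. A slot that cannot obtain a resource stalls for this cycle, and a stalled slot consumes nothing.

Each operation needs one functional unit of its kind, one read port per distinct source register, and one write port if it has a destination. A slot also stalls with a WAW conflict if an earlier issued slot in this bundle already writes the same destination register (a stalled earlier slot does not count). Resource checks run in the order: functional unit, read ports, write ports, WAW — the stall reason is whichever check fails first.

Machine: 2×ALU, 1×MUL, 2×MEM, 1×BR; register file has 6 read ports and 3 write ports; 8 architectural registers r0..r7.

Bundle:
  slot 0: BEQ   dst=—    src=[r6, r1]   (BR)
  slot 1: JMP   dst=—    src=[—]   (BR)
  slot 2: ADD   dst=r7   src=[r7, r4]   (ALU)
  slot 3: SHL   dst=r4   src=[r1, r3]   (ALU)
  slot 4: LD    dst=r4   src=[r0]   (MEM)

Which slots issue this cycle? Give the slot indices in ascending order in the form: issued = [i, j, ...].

issued = [0, 2, 3]

[0] BR needs rd=2 wr=0: ok; after: ALU=2 MUL=1 MEM=2 BR=0, R=4, W=3
[1] BR needs rd=0 wr=0: FU; after: ALU=2 MUL=1 MEM=2 BR=0, R=4, W=3
[2] ALU needs rd=2 wr=1: ok; after: ALU=1 MUL=1 MEM=2 BR=0, R=2, W=2
[3] ALU needs rd=2 wr=1: ok; after: ALU=0 MUL=1 MEM=2 BR=0, R=0, W=1
[4] MEM needs rd=1 wr=1: RD_PORT; after: ALU=0 MUL=1 MEM=2 BR=0, R=0, W=1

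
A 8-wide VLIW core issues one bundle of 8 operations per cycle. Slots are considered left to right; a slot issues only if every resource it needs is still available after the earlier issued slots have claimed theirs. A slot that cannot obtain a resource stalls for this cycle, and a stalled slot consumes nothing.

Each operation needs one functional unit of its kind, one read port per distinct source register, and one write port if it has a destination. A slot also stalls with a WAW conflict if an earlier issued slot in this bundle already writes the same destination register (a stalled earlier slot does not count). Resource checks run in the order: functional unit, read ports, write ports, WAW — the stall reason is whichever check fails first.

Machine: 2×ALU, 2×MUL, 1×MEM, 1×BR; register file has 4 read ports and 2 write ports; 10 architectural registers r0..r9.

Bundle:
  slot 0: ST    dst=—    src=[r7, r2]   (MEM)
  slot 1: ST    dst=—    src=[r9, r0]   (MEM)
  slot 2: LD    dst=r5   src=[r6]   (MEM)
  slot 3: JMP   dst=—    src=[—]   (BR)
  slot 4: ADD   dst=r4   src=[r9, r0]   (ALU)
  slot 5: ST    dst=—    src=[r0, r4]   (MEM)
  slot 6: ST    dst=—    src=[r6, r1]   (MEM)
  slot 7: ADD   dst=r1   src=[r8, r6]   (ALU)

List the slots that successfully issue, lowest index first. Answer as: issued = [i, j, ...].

issued = [0, 3, 4]

(0) want 1×MEM +2rd +0wr — yes → AL2|MU2|ME0|BR1|rd2|wr2
(1) want 1×MEM +2rd +0wr — FU → AL2|MU2|ME0|BR1|rd2|wr2
(2) want 1×MEM +1rd +1wr — FU → AL2|MU2|ME0|BR1|rd2|wr2
(3) want 1×BR +0rd +0wr — yes → AL2|MU2|ME0|BR0|rd2|wr2
(4) want 1×ALU +2rd +1wr — yes → AL1|MU2|ME0|BR0|rd0|wr1
(5) want 1×MEM +2rd +0wr — FU → AL1|MU2|ME0|BR0|rd0|wr1
(6) want 1×MEM +2rd +0wr — FU → AL1|MU2|ME0|BR0|rd0|wr1
(7) want 1×ALU +2rd +1wr — RD_PORT → AL1|MU2|ME0|BR0|rd0|wr1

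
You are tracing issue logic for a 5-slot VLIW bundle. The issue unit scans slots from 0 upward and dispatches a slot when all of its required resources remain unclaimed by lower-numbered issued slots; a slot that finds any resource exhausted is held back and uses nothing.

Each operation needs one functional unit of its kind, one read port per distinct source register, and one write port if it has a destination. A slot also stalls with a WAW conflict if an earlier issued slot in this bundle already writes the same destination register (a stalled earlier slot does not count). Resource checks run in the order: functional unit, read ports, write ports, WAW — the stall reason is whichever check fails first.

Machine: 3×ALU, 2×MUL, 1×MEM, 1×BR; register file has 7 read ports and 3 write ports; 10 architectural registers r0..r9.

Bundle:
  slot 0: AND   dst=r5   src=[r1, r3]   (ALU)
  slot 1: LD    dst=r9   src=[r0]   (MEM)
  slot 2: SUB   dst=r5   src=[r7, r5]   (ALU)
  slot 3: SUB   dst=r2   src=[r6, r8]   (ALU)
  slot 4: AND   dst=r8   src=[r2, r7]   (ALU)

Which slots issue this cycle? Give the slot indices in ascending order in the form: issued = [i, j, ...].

slot 0 (ALU): ISSUE — free A2,Mu2,Ld1,B1 rp5 wp2
slot 1 (MEM): ISSUE — free A2,Mu2,Ld0,B1 rp4 wp1
slot 2 (ALU): stall WAW — free A2,Mu2,Ld0,B1 rp4 wp1
slot 3 (ALU): ISSUE — free A1,Mu2,Ld0,B1 rp2 wp0
slot 4 (ALU): stall WR_PORT — free A1,Mu2,Ld0,B1 rp2 wp0

issued = [0, 1, 3]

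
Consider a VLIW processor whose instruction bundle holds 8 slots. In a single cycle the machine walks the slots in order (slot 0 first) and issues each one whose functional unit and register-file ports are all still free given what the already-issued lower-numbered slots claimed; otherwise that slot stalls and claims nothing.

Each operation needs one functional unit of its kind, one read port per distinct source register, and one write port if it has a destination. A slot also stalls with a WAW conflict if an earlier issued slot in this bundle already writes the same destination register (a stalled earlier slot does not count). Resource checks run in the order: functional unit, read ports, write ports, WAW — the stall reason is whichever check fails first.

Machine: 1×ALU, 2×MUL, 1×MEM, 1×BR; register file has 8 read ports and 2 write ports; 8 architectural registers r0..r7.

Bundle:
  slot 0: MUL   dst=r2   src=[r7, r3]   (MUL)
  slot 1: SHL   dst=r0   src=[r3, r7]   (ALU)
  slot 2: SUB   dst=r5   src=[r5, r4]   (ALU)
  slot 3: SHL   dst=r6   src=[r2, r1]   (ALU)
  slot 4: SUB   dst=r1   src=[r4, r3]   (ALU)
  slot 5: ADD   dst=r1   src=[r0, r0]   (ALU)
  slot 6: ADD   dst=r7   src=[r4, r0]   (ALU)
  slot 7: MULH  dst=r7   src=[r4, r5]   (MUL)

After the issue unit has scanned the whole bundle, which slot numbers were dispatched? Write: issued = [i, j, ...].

slot 0 (MUL): ISSUE — free A1,Mu1,Ld1,B1 rp6 wp1
slot 1 (ALU): ISSUE — free A0,Mu1,Ld1,B1 rp4 wp0
slot 2 (ALU): stall FU — free A0,Mu1,Ld1,B1 rp4 wp0
slot 3 (ALU): stall FU — free A0,Mu1,Ld1,B1 rp4 wp0
slot 4 (ALU): stall FU — free A0,Mu1,Ld1,B1 rp4 wp0
slot 5 (ALU): stall FU — free A0,Mu1,Ld1,B1 rp4 wp0
slot 6 (ALU): stall FU — free A0,Mu1,Ld1,B1 rp4 wp0
slot 7 (MUL): stall WR_PORT — free A0,Mu1,Ld1,B1 rp4 wp0

issued = [0, 1]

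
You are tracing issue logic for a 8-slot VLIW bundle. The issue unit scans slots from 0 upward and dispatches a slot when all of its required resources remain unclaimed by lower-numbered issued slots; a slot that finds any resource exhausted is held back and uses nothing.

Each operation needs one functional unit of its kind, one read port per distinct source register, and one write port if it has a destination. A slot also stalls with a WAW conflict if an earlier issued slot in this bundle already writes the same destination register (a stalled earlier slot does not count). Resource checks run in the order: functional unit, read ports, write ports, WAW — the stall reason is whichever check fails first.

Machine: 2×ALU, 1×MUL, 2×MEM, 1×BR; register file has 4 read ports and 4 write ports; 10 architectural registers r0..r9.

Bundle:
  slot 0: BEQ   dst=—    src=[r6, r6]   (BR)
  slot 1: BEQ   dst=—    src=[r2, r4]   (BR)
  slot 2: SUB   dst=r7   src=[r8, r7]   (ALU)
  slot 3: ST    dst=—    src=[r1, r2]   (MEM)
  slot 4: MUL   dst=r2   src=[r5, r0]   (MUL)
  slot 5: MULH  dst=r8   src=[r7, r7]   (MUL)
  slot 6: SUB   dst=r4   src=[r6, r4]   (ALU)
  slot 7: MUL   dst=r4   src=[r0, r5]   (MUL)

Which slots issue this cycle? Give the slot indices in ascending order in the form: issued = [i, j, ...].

issued = [0, 2, 5]

slot 0 (BR): ISSUE — free A2,Mu1,Ld2,B0 rp3 wp4
slot 1 (BR): stall FU — free A2,Mu1,Ld2,B0 rp3 wp4
slot 2 (ALU): ISSUE — free A1,Mu1,Ld2,B0 rp1 wp3
slot 3 (MEM): stall RD_PORT — free A1,Mu1,Ld2,B0 rp1 wp3
slot 4 (MUL): stall RD_PORT — free A1,Mu1,Ld2,B0 rp1 wp3
slot 5 (MUL): ISSUE — free A1,Mu0,Ld2,B0 rp0 wp2
slot 6 (ALU): stall RD_PORT — free A1,Mu0,Ld2,B0 rp0 wp2
slot 7 (MUL): stall FU — free A1,Mu0,Ld2,B0 rp0 wp2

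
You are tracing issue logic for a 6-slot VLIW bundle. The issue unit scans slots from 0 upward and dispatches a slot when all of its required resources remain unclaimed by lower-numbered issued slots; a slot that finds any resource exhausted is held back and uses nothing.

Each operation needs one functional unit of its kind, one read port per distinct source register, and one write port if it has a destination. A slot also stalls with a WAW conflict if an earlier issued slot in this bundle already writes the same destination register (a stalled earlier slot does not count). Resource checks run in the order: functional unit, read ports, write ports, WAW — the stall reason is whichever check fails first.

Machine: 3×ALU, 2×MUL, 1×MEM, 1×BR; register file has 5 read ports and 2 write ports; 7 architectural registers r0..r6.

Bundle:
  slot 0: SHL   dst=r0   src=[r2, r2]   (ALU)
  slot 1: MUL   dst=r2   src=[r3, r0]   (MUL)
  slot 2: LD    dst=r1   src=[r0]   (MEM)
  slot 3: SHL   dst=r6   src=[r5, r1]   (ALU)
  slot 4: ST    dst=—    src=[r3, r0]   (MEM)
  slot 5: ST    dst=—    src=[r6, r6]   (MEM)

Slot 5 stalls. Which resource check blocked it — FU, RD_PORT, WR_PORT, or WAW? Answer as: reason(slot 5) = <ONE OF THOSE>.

#0 ALU src=r2,r2 dispatched  <A:2 Mu:2 Ld:1 B:1 rd:4 wr:1>
#1 MUL src=r3,r0 dispatched  <A:2 Mu:1 Ld:1 B:1 rd:2 wr:0>
#2 MEM src=r0 held:WR_PORT  <A:2 Mu:1 Ld:1 B:1 rd:2 wr:0>
#3 ALU src=r5,r1 held:WR_PORT  <A:2 Mu:1 Ld:1 B:1 rd:2 wr:0>
#4 MEM src=r3,r0 dispatched  <A:2 Mu:1 Ld:0 B:1 rd:0 wr:0>
#5 MEM src=r6,r6 held:FU  <A:2 Mu:1 Ld:0 B:1 rd:0 wr:0>

reason(slot 5) = FU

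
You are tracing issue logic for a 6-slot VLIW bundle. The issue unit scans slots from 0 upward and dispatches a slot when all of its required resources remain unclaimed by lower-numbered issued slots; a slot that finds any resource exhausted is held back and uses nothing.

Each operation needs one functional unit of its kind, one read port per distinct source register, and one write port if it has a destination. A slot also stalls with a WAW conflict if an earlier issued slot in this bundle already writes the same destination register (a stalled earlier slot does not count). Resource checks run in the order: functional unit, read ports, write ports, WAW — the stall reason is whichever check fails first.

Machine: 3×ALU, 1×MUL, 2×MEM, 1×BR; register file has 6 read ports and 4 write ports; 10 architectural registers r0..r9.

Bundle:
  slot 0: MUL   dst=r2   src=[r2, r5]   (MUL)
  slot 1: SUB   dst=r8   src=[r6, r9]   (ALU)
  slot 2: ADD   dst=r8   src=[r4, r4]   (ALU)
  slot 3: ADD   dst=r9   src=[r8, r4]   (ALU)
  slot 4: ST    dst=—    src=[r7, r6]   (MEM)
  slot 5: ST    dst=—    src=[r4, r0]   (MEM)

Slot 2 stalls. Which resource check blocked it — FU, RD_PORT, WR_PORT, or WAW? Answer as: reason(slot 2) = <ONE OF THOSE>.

  0. MUL→r2 ⇒ go  {3A/0Mu/2Ld/1B | 4r 3w}
  1. ALU→r8 ⇒ go  {2A/0Mu/2Ld/1B | 2r 2w}
  2. ALU→r8 ⇒ no(WAW)  {2A/0Mu/2Ld/1B | 2r 2w}
  3. ALU→r9 ⇒ go  {1A/0Mu/2Ld/1B | 0r 1w}
  4. MEM ⇒ no(RD_PORT)  {1A/0Mu/2Ld/1B | 0r 1w}
  5. MEM ⇒ no(RD_PORT)  {1A/0Mu/2Ld/1B | 0r 1w}

reason(slot 2) = WAW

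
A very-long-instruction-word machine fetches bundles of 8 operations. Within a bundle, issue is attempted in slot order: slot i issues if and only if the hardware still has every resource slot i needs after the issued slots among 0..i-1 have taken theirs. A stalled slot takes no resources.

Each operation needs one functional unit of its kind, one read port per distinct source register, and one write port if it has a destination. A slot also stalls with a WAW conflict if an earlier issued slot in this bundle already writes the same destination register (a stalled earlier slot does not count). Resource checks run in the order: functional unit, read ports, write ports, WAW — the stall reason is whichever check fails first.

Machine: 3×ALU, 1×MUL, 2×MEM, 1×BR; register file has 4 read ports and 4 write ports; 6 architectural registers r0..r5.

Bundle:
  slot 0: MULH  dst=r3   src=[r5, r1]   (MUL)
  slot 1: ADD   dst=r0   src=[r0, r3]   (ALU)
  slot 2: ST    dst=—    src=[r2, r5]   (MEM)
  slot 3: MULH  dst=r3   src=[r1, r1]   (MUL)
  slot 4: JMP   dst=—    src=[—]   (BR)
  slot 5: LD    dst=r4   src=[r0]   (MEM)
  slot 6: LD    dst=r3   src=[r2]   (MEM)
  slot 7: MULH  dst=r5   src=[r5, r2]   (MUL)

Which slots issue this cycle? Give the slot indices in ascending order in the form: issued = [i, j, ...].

issued = [0, 1, 4]

[0] MUL needs rd=2 wr=1: ok; after: ALU=3 MUL=0 MEM=2 BR=1, R=2, W=3
[1] ALU needs rd=2 wr=1: ok; after: ALU=2 MUL=0 MEM=2 BR=1, R=0, W=2
[2] MEM needs rd=2 wr=0: RD_PORT; after: ALU=2 MUL=0 MEM=2 BR=1, R=0, W=2
[3] MUL needs rd=1 wr=1: FU; after: ALU=2 MUL=0 MEM=2 BR=1, R=0, W=2
[4] BR needs rd=0 wr=0: ok; after: ALU=2 MUL=0 MEM=2 BR=0, R=0, W=2
[5] MEM needs rd=1 wr=1: RD_PORT; after: ALU=2 MUL=0 MEM=2 BR=0, R=0, W=2
[6] MEM needs rd=1 wr=1: RD_PORT; after: ALU=2 MUL=0 MEM=2 BR=0, R=0, W=2
[7] MUL needs rd=2 wr=1: FU; after: ALU=2 MUL=0 MEM=2 BR=0, R=0, W=2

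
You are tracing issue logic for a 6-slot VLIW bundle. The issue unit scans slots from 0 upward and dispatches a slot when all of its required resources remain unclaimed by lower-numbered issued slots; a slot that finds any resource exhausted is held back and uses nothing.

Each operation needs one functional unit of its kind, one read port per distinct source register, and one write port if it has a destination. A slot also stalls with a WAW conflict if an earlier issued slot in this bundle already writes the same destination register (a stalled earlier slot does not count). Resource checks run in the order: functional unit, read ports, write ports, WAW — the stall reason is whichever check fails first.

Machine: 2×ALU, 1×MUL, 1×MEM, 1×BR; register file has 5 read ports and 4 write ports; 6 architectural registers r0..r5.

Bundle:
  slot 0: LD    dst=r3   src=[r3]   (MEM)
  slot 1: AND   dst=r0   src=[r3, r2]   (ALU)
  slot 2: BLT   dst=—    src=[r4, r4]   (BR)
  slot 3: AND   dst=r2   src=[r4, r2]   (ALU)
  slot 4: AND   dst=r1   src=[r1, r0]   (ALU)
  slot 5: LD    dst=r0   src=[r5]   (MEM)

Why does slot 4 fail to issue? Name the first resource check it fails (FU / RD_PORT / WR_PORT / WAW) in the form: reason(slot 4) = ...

[0] MEM needs rd=1 wr=1: ok; after: ALU=2 MUL=1 MEM=0 BR=1, R=4, W=3
[1] ALU needs rd=2 wr=1: ok; after: ALU=1 MUL=1 MEM=0 BR=1, R=2, W=2
[2] BR needs rd=1 wr=0: ok; after: ALU=1 MUL=1 MEM=0 BR=0, R=1, W=2
[3] ALU needs rd=2 wr=1: RD_PORT; after: ALU=1 MUL=1 MEM=0 BR=0, R=1, W=2
[4] ALU needs rd=2 wr=1: RD_PORT; after: ALU=1 MUL=1 MEM=0 BR=0, R=1, W=2
[5] MEM needs rd=1 wr=1: FU; after: ALU=1 MUL=1 MEM=0 BR=0, R=1, W=2

reason(slot 4) = RD_PORT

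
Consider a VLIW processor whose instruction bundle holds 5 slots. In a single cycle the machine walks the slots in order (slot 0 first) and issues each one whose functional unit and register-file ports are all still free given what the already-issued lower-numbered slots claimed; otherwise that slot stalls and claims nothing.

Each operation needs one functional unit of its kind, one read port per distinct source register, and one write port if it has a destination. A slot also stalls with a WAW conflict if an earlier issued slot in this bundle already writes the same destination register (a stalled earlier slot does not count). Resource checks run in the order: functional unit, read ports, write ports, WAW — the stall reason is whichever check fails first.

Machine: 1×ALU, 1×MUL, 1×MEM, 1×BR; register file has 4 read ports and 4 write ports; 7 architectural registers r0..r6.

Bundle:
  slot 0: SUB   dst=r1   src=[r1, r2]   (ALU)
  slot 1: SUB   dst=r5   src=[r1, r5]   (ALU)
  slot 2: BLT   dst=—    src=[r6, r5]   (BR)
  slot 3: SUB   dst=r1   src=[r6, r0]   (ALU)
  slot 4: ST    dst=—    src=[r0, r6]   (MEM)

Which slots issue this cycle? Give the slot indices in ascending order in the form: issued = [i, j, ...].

issued = [0, 2]

#0 ALU src=r1,r2 dispatched  <A:0 Mu:1 Ld:1 B:1 rd:2 wr:3>
#1 ALU src=r1,r5 held:FU  <A:0 Mu:1 Ld:1 B:1 rd:2 wr:3>
#2 BR src=r6,r5 dispatched  <A:0 Mu:1 Ld:1 B:0 rd:0 wr:3>
#3 ALU src=r6,r0 held:FU  <A:0 Mu:1 Ld:1 B:0 rd:0 wr:3>
#4 MEM src=r0,r6 held:RD_PORT  <A:0 Mu:1 Ld:1 B:0 rd:0 wr:3>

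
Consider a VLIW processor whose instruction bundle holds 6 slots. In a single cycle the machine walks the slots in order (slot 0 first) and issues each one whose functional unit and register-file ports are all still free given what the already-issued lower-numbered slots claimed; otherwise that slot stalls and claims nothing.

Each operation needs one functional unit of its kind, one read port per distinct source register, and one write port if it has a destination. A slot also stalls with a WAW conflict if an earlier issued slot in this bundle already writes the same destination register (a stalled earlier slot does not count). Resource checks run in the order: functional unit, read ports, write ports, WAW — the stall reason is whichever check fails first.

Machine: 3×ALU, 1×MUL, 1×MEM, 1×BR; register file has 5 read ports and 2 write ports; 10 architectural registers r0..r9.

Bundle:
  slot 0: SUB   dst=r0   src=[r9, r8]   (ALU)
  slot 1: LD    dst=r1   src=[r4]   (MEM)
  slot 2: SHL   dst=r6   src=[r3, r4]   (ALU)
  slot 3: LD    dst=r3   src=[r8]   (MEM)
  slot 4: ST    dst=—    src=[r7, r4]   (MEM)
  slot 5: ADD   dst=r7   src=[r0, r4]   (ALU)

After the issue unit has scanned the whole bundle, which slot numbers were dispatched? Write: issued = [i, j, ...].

[0] ALU needs rd=2 wr=1: ok; after: ALU=2 MUL=1 MEM=1 BR=1, R=3, W=1
[1] MEM needs rd=1 wr=1: ok; after: ALU=2 MUL=1 MEM=0 BR=1, R=2, W=0
[2] ALU needs rd=2 wr=1: WR_PORT; after: ALU=2 MUL=1 MEM=0 BR=1, R=2, W=0
[3] MEM needs rd=1 wr=1: FU; after: ALU=2 MUL=1 MEM=0 BR=1, R=2, W=0
[4] MEM needs rd=2 wr=0: FU; after: ALU=2 MUL=1 MEM=0 BR=1, R=2, W=0
[5] ALU needs rd=2 wr=1: WR_PORT; after: ALU=2 MUL=1 MEM=0 BR=1, R=2, W=0

issued = [0, 1]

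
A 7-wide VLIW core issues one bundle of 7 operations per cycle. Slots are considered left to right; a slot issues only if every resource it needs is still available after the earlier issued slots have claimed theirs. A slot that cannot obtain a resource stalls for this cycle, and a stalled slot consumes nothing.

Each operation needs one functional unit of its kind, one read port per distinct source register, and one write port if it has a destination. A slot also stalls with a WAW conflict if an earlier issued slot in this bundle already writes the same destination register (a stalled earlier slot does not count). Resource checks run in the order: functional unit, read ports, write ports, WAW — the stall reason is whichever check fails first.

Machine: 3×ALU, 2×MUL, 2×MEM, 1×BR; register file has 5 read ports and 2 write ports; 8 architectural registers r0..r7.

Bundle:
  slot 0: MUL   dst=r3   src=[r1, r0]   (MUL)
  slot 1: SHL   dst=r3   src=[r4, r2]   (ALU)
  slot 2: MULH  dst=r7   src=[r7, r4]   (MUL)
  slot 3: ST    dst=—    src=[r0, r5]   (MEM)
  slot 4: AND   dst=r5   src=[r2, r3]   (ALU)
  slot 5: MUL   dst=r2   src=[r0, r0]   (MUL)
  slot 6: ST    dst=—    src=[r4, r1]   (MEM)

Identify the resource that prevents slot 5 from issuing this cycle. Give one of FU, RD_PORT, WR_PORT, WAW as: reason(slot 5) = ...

reason(slot 5) = FU

[0] MUL needs rd=2 wr=1: ok; after: ALU=3 MUL=1 MEM=2 BR=1, R=3, W=1
[1] ALU needs rd=2 wr=1: WAW; after: ALU=3 MUL=1 MEM=2 BR=1, R=3, W=1
[2] MUL needs rd=2 wr=1: ok; after: ALU=3 MUL=0 MEM=2 BR=1, R=1, W=0
[3] MEM needs rd=2 wr=0: RD_PORT; after: ALU=3 MUL=0 MEM=2 BR=1, R=1, W=0
[4] ALU needs rd=2 wr=1: RD_PORT; after: ALU=3 MUL=0 MEM=2 BR=1, R=1, W=0
[5] MUL needs rd=1 wr=1: FU; after: ALU=3 MUL=0 MEM=2 BR=1, R=1, W=0
[6] MEM needs rd=2 wr=0: RD_PORT; after: ALU=3 MUL=0 MEM=2 BR=1, R=1, W=0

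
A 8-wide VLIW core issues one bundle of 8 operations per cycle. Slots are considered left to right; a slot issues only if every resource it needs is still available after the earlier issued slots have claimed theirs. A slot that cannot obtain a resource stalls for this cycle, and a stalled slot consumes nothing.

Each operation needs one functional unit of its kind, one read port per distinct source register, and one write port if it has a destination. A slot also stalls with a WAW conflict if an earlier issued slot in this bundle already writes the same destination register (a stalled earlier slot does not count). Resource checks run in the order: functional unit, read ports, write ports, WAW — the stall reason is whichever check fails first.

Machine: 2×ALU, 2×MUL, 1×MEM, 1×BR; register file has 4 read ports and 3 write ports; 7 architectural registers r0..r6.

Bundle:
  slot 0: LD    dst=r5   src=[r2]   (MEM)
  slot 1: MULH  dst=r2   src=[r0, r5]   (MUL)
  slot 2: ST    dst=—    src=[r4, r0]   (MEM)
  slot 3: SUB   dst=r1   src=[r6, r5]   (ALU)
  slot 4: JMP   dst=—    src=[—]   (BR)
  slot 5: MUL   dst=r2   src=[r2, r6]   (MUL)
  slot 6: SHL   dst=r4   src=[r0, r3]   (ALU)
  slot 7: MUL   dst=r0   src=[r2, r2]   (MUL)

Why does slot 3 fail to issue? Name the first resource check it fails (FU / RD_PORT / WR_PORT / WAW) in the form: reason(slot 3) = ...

reason(slot 3) = RD_PORT

#0 MEM src=r2 dispatched  <A:2 Mu:2 Ld:0 B:1 rd:3 wr:2>
#1 MUL src=r0,r5 dispatched  <A:2 Mu:1 Ld:0 B:1 rd:1 wr:1>
#2 MEM src=r4,r0 held:FU  <A:2 Mu:1 Ld:0 B:1 rd:1 wr:1>
#3 ALU src=r6,r5 held:RD_PORT  <A:2 Mu:1 Ld:0 B:1 rd:1 wr:1>
#4 BR src=- dispatched  <A:2 Mu:1 Ld:0 B:0 rd:1 wr:1>
#5 MUL src=r2,r6 held:RD_PORT  <A:2 Mu:1 Ld:0 B:0 rd:1 wr:1>
#6 ALU src=r0,r3 held:RD_PORT  <A:2 Mu:1 Ld:0 B:0 rd:1 wr:1>
#7 MUL src=r2,r2 dispatched  <A:2 Mu:0 Ld:0 B:0 rd:0 wr:0>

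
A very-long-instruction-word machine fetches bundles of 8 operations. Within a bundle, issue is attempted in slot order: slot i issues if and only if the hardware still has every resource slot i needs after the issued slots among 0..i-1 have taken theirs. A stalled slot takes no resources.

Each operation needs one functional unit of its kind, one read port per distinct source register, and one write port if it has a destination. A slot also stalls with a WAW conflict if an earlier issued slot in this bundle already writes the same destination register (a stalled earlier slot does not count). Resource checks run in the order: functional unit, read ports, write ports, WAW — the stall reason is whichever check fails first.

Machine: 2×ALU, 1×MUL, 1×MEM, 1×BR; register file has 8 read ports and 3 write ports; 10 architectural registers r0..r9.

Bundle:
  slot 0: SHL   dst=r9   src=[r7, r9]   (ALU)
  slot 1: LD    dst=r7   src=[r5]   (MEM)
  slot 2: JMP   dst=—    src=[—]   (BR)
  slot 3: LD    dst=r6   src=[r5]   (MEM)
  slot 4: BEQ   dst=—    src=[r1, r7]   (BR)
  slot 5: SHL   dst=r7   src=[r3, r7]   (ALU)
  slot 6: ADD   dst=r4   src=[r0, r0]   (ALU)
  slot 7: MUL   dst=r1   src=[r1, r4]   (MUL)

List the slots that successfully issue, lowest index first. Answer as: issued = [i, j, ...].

issued = [0, 1, 2, 6]

  0. ALU→r9 ⇒ go  {1A/1Mu/1Ld/1B | 6r 2w}
  1. MEM→r7 ⇒ go  {1A/1Mu/0Ld/1B | 5r 1w}
  2. BR ⇒ go  {1A/1Mu/0Ld/0B | 5r 1w}
  3. MEM→r6 ⇒ no(FU)  {1A/1Mu/0Ld/0B | 5r 1w}
  4. BR ⇒ no(FU)  {1A/1Mu/0Ld/0B | 5r 1w}
  5. ALU→r7 ⇒ no(WAW)  {1A/1Mu/0Ld/0B | 5r 1w}
  6. ALU→r4 ⇒ go  {0A/1Mu/0Ld/0B | 4r 0w}
  7. MUL→r1 ⇒ no(WR_PORT)  {0A/1Mu/0Ld/0B | 4r 0w}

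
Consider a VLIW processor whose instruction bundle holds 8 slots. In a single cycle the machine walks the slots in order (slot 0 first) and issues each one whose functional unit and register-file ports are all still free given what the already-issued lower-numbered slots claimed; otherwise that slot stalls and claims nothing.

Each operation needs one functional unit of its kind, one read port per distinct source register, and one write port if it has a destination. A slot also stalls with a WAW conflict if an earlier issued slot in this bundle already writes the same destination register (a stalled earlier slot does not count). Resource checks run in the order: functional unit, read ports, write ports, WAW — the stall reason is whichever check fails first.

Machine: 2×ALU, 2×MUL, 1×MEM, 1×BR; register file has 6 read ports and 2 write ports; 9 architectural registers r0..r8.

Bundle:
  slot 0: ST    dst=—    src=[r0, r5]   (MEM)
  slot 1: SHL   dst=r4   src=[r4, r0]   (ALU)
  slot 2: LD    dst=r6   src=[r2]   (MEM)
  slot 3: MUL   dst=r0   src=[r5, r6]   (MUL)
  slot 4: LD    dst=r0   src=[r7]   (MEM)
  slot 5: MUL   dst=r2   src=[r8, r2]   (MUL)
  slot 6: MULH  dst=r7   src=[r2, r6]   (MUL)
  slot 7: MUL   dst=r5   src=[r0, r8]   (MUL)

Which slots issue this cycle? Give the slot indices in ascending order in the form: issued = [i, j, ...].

#0 MEM src=r0,r5 dispatched  <A:2 Mu:2 Ld:0 B:1 rd:4 wr:2>
#1 ALU src=r4,r0 dispatched  <A:1 Mu:2 Ld:0 B:1 rd:2 wr:1>
#2 MEM src=r2 held:FU  <A:1 Mu:2 Ld:0 B:1 rd:2 wr:1>
#3 MUL src=r5,r6 dispatched  <A:1 Mu:1 Ld:0 B:1 rd:0 wr:0>
#4 MEM src=r7 held:FU  <A:1 Mu:1 Ld:0 B:1 rd:0 wr:0>
#5 MUL src=r8,r2 held:RD_PORT  <A:1 Mu:1 Ld:0 B:1 rd:0 wr:0>
#6 MUL src=r2,r6 held:RD_PORT  <A:1 Mu:1 Ld:0 B:1 rd:0 wr:0>
#7 MUL src=r0,r8 held:RD_PORT  <A:1 Mu:1 Ld:0 B:1 rd:0 wr:0>

issued = [0, 1, 3]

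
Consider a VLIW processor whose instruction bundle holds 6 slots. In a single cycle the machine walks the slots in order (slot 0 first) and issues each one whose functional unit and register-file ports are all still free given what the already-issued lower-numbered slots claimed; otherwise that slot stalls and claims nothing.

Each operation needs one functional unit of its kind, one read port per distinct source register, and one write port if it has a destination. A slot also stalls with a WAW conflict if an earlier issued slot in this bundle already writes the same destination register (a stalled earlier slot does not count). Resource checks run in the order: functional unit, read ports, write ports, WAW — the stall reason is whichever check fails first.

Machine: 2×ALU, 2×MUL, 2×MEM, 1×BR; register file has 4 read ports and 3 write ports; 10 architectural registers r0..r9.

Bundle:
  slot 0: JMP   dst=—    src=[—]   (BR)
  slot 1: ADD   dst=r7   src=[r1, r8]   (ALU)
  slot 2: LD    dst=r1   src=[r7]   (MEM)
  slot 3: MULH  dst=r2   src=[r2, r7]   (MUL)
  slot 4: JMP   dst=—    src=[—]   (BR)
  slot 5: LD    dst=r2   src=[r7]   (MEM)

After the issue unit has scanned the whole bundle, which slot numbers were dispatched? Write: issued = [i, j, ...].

  0. BR ⇒ go  {2A/2Mu/2Ld/0B | 4r 3w}
  1. ALU→r7 ⇒ go  {1A/2Mu/2Ld/0B | 2r 2w}
  2. MEM→r1 ⇒ go  {1A/2Mu/1Ld/0B | 1r 1w}
  3. MUL→r2 ⇒ no(RD_PORT)  {1A/2Mu/1Ld/0B | 1r 1w}
  4. BR ⇒ no(FU)  {1A/2Mu/1Ld/0B | 1r 1w}
  5. MEM→r2 ⇒ go  {1A/2Mu/0Ld/0B | 0r 0w}

issued = [0, 1, 2, 5]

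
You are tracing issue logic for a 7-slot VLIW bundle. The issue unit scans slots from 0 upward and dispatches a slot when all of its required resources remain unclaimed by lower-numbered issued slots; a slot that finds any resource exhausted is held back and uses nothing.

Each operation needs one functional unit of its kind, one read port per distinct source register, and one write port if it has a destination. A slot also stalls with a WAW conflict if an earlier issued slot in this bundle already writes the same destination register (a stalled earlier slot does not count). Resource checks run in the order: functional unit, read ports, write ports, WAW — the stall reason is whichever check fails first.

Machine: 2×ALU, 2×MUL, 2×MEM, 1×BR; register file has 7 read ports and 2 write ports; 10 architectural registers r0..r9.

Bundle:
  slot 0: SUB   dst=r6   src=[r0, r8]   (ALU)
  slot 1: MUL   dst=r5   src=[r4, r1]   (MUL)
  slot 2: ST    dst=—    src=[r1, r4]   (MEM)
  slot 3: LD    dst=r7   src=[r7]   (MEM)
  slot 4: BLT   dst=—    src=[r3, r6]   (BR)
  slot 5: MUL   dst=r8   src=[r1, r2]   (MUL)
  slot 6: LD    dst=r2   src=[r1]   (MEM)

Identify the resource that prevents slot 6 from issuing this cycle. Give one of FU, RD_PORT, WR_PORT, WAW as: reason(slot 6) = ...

reason(slot 6) = WR_PORT

#0 ALU src=r0,r8 dispatched  <A:1 Mu:2 Ld:2 B:1 rd:5 wr:1>
#1 MUL src=r4,r1 dispatched  <A:1 Mu:1 Ld:2 B:1 rd:3 wr:0>
#2 MEM src=r1,r4 dispatched  <A:1 Mu:1 Ld:1 B:1 rd:1 wr:0>
#3 MEM src=r7 held:WR_PORT  <A:1 Mu:1 Ld:1 B:1 rd:1 wr:0>
#4 BR src=r3,r6 held:RD_PORT  <A:1 Mu:1 Ld:1 B:1 rd:1 wr:0>
#5 MUL src=r1,r2 held:RD_PORT  <A:1 Mu:1 Ld:1 B:1 rd:1 wr:0>
#6 MEM src=r1 held:WR_PORT  <A:1 Mu:1 Ld:1 B:1 rd:1 wr:0>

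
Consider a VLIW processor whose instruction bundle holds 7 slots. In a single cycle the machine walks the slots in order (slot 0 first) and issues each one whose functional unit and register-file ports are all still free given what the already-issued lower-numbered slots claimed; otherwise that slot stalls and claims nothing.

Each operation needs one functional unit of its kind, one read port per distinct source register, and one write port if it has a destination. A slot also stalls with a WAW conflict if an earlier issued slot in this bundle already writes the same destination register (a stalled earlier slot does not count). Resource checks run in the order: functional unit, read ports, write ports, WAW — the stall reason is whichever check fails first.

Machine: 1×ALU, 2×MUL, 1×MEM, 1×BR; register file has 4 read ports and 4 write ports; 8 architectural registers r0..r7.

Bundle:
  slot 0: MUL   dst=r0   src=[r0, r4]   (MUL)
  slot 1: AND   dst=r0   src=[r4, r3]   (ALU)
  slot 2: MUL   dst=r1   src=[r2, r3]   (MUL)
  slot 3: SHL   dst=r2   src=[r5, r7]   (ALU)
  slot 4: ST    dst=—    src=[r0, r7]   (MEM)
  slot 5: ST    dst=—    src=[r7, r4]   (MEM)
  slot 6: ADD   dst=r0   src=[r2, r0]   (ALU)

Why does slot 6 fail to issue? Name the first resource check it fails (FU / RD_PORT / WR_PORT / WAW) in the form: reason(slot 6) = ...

(0) want 1×MUL +2rd +1wr — yes → AL1|MU1|ME1|BR1|rd2|wr3
(1) want 1×ALU +2rd +1wr — WAW → AL1|MU1|ME1|BR1|rd2|wr3
(2) want 1×MUL +2rd +1wr — yes → AL1|MU0|ME1|BR1|rd0|wr2
(3) want 1×ALU +2rd +1wr — RD_PORT → AL1|MU0|ME1|BR1|rd0|wr2
(4) want 1×MEM +2rd +0wr — RD_PORT → AL1|MU0|ME1|BR1|rd0|wr2
(5) want 1×MEM +2rd +0wr — RD_PORT → AL1|MU0|ME1|BR1|rd0|wr2
(6) want 1×ALU +2rd +1wr — RD_PORT → AL1|MU0|ME1|BR1|rd0|wr2

reason(slot 6) = RD_PORT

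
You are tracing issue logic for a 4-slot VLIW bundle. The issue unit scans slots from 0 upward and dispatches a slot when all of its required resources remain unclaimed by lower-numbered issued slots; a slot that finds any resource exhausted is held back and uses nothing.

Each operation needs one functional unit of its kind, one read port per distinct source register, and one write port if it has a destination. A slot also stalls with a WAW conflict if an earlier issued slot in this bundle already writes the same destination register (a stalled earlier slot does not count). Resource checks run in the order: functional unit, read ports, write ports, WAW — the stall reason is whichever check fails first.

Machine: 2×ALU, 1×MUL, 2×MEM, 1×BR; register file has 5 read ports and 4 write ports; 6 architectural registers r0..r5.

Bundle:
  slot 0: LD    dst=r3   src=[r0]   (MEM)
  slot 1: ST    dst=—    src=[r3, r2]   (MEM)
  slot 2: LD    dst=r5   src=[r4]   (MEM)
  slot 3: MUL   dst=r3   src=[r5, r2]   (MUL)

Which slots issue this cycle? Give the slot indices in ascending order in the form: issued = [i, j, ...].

issued = [0, 1]

[0] MEM needs rd=1 wr=1: ok; after: ALU=2 MUL=1 MEM=1 BR=1, R=4, W=3
[1] MEM needs rd=2 wr=0: ok; after: ALU=2 MUL=1 MEM=0 BR=1, R=2, W=3
[2] MEM needs rd=1 wr=1: FU; after: ALU=2 MUL=1 MEM=0 BR=1, R=2, W=3
[3] MUL needs rd=2 wr=1: WAW; after: ALU=2 MUL=1 MEM=0 BR=1, R=2, W=3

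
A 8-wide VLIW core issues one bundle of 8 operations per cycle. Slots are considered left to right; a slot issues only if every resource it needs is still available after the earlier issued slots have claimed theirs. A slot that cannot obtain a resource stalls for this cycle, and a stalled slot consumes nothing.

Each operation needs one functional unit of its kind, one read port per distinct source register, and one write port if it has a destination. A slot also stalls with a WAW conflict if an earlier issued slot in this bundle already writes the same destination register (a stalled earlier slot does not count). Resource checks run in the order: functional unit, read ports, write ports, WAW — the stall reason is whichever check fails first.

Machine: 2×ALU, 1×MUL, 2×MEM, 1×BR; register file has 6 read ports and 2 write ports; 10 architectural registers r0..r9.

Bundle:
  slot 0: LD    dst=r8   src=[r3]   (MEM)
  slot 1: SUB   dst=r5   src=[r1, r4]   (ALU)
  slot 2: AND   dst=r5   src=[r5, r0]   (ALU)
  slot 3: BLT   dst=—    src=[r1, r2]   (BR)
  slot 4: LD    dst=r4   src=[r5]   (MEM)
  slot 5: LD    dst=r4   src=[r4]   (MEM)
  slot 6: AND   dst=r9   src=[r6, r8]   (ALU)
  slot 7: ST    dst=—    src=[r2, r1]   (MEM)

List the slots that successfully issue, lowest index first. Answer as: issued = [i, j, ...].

issued = [0, 1, 3]

#0 MEM src=r3 dispatched  <A:2 Mu:1 Ld:1 B:1 rd:5 wr:1>
#1 ALU src=r1,r4 dispatched  <A:1 Mu:1 Ld:1 B:1 rd:3 wr:0>
#2 ALU src=r5,r0 held:WR_PORT  <A:1 Mu:1 Ld:1 B:1 rd:3 wr:0>
#3 BR src=r1,r2 dispatched  <A:1 Mu:1 Ld:1 B:0 rd:1 wr:0>
#4 MEM src=r5 held:WR_PORT  <A:1 Mu:1 Ld:1 B:0 rd:1 wr:0>
#5 MEM src=r4 held:WR_PORT  <A:1 Mu:1 Ld:1 B:0 rd:1 wr:0>
#6 ALU src=r6,r8 held:RD_PORT  <A:1 Mu:1 Ld:1 B:0 rd:1 wr:0>
#7 MEM src=r2,r1 held:RD_PORT  <A:1 Mu:1 Ld:1 B:0 rd:1 wr:0>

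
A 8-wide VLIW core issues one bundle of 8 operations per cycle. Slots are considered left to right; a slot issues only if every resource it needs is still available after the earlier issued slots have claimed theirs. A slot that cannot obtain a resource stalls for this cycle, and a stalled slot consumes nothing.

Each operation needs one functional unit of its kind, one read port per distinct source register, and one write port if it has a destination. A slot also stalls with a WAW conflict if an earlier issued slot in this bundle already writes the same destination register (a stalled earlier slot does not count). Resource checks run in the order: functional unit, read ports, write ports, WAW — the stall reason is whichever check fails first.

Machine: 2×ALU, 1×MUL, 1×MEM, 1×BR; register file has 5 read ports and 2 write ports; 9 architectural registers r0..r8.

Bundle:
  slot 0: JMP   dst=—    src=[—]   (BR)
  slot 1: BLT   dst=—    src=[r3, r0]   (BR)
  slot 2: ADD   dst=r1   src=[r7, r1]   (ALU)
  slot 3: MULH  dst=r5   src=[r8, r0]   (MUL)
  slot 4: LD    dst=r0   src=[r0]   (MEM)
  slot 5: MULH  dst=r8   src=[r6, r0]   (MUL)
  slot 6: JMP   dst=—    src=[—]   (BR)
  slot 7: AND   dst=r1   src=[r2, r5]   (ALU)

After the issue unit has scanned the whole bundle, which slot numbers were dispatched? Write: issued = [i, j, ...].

(0) want 1×BR +0rd +0wr — yes → AL2|MU1|ME1|BR0|rd5|wr2
(1) want 1×BR +2rd +0wr — FU → AL2|MU1|ME1|BR0|rd5|wr2
(2) want 1×ALU +2rd +1wr — yes → AL1|MU1|ME1|BR0|rd3|wr1
(3) want 1×MUL +2rd +1wr — yes → AL1|MU0|ME1|BR0|rd1|wr0
(4) want 1×MEM +1rd +1wr — WR_PORT → AL1|MU0|ME1|BR0|rd1|wr0
(5) want 1×MUL +2rd +1wr — FU → AL1|MU0|ME1|BR0|rd1|wr0
(6) want 1×BR +0rd +0wr — FU → AL1|MU0|ME1|BR0|rd1|wr0
(7) want 1×ALU +2rd +1wr — RD_PORT → AL1|MU0|ME1|BR0|rd1|wr0

issued = [0, 2, 3]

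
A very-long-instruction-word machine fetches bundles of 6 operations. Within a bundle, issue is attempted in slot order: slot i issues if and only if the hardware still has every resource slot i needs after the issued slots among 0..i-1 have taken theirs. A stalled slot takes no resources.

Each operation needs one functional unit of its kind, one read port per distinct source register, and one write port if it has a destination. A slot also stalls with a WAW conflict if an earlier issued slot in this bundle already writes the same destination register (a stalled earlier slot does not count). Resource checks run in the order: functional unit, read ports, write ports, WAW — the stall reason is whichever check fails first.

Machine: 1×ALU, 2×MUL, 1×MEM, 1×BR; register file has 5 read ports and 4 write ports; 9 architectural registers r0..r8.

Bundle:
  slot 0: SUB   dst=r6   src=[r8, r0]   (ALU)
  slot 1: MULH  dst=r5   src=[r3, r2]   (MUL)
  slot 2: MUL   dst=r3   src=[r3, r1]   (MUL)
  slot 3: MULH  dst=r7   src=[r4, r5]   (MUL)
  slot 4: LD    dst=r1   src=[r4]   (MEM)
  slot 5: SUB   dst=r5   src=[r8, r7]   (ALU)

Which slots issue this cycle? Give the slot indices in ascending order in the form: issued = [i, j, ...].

slot 0 (ALU): ISSUE — free A0,Mu2,Ld1,B1 rp3 wp3
slot 1 (MUL): ISSUE — free A0,Mu1,Ld1,B1 rp1 wp2
slot 2 (MUL): stall RD_PORT — free A0,Mu1,Ld1,B1 rp1 wp2
slot 3 (MUL): stall RD_PORT — free A0,Mu1,Ld1,B1 rp1 wp2
slot 4 (MEM): ISSUE — free A0,Mu1,Ld0,B1 rp0 wp1
slot 5 (ALU): stall FU — free A0,Mu1,Ld0,B1 rp0 wp1

issued = [0, 1, 4]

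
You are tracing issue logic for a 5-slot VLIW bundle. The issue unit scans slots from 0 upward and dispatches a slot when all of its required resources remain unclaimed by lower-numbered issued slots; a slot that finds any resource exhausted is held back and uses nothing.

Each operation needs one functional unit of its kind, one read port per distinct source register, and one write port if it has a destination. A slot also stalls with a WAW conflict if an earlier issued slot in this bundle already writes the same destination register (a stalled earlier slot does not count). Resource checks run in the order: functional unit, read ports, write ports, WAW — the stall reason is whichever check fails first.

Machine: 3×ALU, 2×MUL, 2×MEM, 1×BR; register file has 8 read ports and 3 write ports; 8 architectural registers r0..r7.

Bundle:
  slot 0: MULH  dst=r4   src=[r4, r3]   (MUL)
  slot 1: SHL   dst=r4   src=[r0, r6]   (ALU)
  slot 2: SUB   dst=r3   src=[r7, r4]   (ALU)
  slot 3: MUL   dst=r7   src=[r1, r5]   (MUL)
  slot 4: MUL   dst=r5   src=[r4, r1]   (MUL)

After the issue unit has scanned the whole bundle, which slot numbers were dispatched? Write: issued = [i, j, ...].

issued = [0, 2, 3]

#0 MUL src=r4,r3 dispatched  <A:3 Mu:1 Ld:2 B:1 rd:6 wr:2>
#1 ALU src=r0,r6 held:WAW  <A:3 Mu:1 Ld:2 B:1 rd:6 wr:2>
#2 ALU src=r7,r4 dispatched  <A:2 Mu:1 Ld:2 B:1 rd:4 wr:1>
#3 MUL src=r1,r5 dispatched  <A:2 Mu:0 Ld:2 B:1 rd:2 wr:0>
#4 MUL src=r4,r1 held:FU  <A:2 Mu:0 Ld:2 B:1 rd:2 wr:0>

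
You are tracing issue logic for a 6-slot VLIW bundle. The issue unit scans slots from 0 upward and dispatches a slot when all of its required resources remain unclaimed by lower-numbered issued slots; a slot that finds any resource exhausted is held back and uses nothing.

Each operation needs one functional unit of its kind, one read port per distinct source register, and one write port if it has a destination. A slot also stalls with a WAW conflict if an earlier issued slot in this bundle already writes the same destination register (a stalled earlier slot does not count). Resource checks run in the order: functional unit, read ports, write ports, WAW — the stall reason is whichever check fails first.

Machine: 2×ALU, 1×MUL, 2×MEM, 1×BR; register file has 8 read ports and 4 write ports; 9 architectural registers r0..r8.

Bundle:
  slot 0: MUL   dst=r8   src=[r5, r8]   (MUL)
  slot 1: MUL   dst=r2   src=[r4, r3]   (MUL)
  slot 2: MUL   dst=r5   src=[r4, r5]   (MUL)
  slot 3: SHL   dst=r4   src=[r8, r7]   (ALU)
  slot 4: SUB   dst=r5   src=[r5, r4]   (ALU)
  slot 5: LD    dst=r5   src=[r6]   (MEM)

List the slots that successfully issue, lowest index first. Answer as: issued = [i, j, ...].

issued = [0, 3, 4]

[0] MUL needs rd=2 wr=1: ok; after: ALU=2 MUL=0 MEM=2 BR=1, R=6, W=3
[1] MUL needs rd=2 wr=1: FU; after: ALU=2 MUL=0 MEM=2 BR=1, R=6, W=3
[2] MUL needs rd=2 wr=1: FU; after: ALU=2 MUL=0 MEM=2 BR=1, R=6, W=3
[3] ALU needs rd=2 wr=1: ok; after: ALU=1 MUL=0 MEM=2 BR=1, R=4, W=2
[4] ALU needs rd=2 wr=1: ok; after: ALU=0 MUL=0 MEM=2 BR=1, R=2, W=1
[5] MEM needs rd=1 wr=1: WAW; after: ALU=0 MUL=0 MEM=2 BR=1, R=2, W=1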